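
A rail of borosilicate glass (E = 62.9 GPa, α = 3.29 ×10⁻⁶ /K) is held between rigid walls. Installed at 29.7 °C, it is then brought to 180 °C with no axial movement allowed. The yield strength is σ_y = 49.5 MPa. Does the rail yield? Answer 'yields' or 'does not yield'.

ΔT = 150.3 K. Constrained thermal stress σ = E·α·ΔT = 62.90×10³ MPa × 3.29×10⁻⁶ × 150.3 = 31.1 MPa (compressive).
Compare to σ_y = 49.5 MPa: σ < σ_y, so it does not yield.

does not yield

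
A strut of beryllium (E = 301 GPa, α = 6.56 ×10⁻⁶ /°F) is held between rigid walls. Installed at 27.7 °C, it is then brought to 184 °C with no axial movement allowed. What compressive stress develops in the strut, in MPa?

α = 6.56×10⁻⁶/°F × 9/5 = 11.8×10⁻⁶/K.
ΔT = 156.3 K. Constrained thermal stress σ = E·α·ΔT = 301.0×10³ MPa × 11.8×10⁻⁶ × 156.3 = 556 MPa (compressive).

556 MPa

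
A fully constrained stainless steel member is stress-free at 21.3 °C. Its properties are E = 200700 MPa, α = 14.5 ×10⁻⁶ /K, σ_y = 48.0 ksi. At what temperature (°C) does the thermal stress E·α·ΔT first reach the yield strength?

E = 200700 MPa = 200.7 GPa.
σ_y = 48.0 ksi = 330.9 MPa.
E·α·ΔT = 330.9 MPa ⇒ ΔT = 330.9 / (200.7×10³ × 14.5×10⁻⁶) = 113.7 K.
T = 21.3 + 113.7 = 135.0 °C.

135 °C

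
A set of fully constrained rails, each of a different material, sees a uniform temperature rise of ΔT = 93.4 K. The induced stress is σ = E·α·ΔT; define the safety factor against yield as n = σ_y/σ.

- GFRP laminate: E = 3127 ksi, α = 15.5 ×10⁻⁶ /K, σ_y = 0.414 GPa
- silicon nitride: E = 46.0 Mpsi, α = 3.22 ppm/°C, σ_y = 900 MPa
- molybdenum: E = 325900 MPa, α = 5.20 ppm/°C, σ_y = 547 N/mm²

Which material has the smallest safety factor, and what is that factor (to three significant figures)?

Converting E to GPa, α to ×10⁻⁶/K, σ_y to MPa, then σ and n for each:
  GFRP laminate: E = 21.56, α = 15.5, σ_y = 414.0 → σ = 31.2 MPa, n = 13.3
  silicon nitride: E = 317.2, α = 3.22, σ_y = 900.0 → σ = 95.4 MPa, n = 9.44
  molybdenum: E = 325.9, α = 5.20, σ_y = 547.0 → σ = 158 MPa, n = 3.46
The minimum is molybdenum at n = 3.46.

molybdenum, n = 3.46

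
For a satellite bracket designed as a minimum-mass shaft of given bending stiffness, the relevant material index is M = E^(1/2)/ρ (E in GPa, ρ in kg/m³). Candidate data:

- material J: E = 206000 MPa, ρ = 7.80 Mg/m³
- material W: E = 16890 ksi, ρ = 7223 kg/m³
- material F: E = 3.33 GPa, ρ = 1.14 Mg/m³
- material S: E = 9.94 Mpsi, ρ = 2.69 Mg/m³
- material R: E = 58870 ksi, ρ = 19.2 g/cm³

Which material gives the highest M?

material S

Normalizing units and computing the index:
  material J: E = 206.0 GPa, ρ = 7800 kg/m³
  material W: E = 116.5 GPa, ρ = 7223 kg/m³
  material F: E = 3.330 GPa, ρ = 1140 kg/m³
  material S: E = 68.53 GPa, ρ = 2690 kg/m³
  material R: E = 405.9 GPa, ρ = 19200 kg/m³
  material S: M = 3.08×10⁻³
  material J: M = 1.84×10⁻³
  material F: M = 1.60×10⁻³
  material W: M = 1.49×10⁻³
  material R: M = 1.05×10⁻³
Material S has the largest M.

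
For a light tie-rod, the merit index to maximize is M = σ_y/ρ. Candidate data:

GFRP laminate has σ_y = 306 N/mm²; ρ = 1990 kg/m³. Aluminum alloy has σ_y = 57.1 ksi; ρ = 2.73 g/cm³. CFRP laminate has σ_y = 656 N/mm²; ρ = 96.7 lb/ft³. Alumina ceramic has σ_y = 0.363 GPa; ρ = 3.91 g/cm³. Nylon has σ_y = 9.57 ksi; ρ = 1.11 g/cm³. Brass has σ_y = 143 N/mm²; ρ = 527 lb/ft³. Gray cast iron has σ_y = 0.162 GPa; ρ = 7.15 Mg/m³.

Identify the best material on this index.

Normalizing units and computing the index:
  GFRP laminate: σ_y = 306.0 MPa, ρ = 1990 kg/m³
  aluminum alloy: σ_y = 393.7 MPa, ρ = 2730 kg/m³
  CFRP laminate: σ_y = 656.0 MPa, ρ = 1549 kg/m³
  alumina ceramic: σ_y = 363.0 MPa, ρ = 3910 kg/m³
  nylon: σ_y = 65.98 MPa, ρ = 1110 kg/m³
  brass: σ_y = 143.0 MPa, ρ = 8442 kg/m³
  gray cast iron: σ_y = 162.0 MPa, ρ = 7150 kg/m³
  CFRP laminate: M = 424 kN·m/kg
  GFRP laminate: M = 154 kN·m/kg
  aluminum alloy: M = 144 kN·m/kg
  alumina ceramic: M = 92.8 kN·m/kg
  nylon: M = 59.4 kN·m/kg
  gray cast iron: M = 22.7 kN·m/kg
  brass: M = 16.9 kN·m/kg
CFRP laminate ranks first.

CFRP laminate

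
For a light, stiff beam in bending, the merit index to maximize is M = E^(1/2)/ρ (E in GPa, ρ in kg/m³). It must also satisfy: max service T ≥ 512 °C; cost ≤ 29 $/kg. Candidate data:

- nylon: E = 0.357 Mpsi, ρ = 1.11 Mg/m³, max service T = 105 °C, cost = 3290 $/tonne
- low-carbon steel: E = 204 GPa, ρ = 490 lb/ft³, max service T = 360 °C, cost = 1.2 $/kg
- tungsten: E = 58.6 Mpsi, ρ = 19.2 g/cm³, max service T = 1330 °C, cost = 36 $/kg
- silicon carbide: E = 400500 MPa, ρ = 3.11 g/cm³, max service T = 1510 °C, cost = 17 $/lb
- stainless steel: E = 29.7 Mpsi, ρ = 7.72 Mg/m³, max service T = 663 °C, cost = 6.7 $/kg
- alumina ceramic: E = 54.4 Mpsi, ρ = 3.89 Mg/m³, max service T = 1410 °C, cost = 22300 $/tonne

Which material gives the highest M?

alumina ceramic

Screen on constraints: max service T ≥ 512 °C; cost ≤ 29 $/kg. Survivors: stainless steel, alumina ceramic.
Putting every candidate on a common basis:
  stainless steel: E = 204.8 GPa, ρ = 7720 kg/m³
  alumina ceramic: E = 375.1 GPa, ρ = 3890 kg/m³
  alumina ceramic: M = 4.98×10⁻³
  stainless steel: M = 1.85×10⁻³
The maximum is for alumina ceramic.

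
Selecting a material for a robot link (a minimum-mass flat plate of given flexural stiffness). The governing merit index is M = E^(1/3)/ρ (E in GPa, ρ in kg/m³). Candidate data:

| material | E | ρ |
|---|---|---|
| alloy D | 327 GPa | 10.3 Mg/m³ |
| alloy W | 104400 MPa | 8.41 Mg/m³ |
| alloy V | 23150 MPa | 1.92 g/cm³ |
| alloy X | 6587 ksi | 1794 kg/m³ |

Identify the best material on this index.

After converting to SI:
  alloy D: E = 327.0 GPa, ρ = 10300 kg/m³
  alloy W: E = 104.4 GPa, ρ = 8410 kg/m³
  alloy V: E = 23.15 GPa, ρ = 1920 kg/m³
  alloy X: E = 45.42 GPa, ρ = 1794 kg/m³
  alloy X: M = 1.99×10⁻³
  alloy V: M = 1.48×10⁻³
  alloy D: M = 0.669×10⁻³
  alloy W: M = 0.560×10⁻³
Alloy X has the largest M.

alloy X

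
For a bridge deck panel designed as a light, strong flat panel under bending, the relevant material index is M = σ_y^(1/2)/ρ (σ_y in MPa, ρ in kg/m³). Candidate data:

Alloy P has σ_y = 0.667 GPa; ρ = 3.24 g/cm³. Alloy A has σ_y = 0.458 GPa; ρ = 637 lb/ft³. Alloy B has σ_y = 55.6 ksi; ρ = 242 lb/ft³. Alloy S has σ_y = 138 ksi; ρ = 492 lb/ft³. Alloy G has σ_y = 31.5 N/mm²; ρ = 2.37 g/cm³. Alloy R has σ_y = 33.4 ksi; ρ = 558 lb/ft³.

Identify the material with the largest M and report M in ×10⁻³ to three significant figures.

alloy P, M = 7.97×10⁻³

After converting to SI:
  alloy P: σ_y = 667.0 MPa, ρ = 3240 kg/m³
  alloy A: σ_y = 458.0 MPa, ρ = 10200 kg/m³
  alloy B: σ_y = 383.3 MPa, ρ = 3876 kg/m³
  alloy S: σ_y = 951.5 MPa, ρ = 7881 kg/m³
  alloy G: σ_y = 31.50 MPa, ρ = 2370 kg/m³
  alloy R: σ_y = 230.3 MPa, ρ = 8938 kg/m³
  alloy P: M = 7.97×10⁻³
  alloy B: M = 5.05×10⁻³
  alloy S: M = 3.91×10⁻³
  alloy G: M = 2.37×10⁻³
  alloy A: M = 2.10×10⁻³
  alloy R: M = 1.70×10⁻³
Highest index: alloy P.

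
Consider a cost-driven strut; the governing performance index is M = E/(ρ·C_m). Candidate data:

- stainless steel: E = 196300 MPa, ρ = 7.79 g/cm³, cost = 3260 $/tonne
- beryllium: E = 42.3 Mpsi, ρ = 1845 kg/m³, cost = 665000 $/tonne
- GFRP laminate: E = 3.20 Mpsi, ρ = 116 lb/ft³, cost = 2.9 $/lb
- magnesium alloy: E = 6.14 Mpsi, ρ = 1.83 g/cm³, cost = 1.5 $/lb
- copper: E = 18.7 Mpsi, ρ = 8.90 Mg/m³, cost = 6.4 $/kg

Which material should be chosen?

Convert each candidate to consistent units, then evaluate M:
  stainless steel: E = 196.3 GPa, ρ = 7790 kg/m³, cost = 3.260 $/kg
  beryllium: E = 291.6 GPa, ρ = 1845 kg/m³, cost = 665.0 $/kg
  GFRP laminate: E = 22.06 GPa, ρ = 1858 kg/m³, cost = 6.393 $/kg
  magnesium alloy: E = 42.33 GPa, ρ = 1830 kg/m³, cost = 3.307 $/kg
  copper: E = 128.9 GPa, ρ = 8900 kg/m³, cost = 6.400 $/kg
  stainless steel: M = 7.73 MN·m per $
  magnesium alloy: M = 7.00 MN·m per $
  copper: M = 2.26 MN·m per $
  GFRP laminate: M = 1.86 MN·m per $
  beryllium: M = 0.238 MN·m per $
Stainless steel has the largest M.

stainless steel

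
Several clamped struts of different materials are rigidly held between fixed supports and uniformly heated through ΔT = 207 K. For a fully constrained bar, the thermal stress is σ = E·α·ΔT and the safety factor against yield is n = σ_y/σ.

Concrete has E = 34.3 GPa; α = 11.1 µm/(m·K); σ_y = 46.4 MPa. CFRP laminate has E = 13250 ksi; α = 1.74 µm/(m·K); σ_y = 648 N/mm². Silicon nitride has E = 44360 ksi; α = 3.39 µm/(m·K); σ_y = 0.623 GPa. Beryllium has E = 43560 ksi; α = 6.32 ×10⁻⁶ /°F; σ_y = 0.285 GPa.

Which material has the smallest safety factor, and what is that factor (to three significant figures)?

With everything in SI (GPa, ×10⁻⁶/K, MPa):
  concrete: E = 34.30, α = 11.1, σ_y = 46.40 → σ = 78.8 MPa, n = 0.589
  CFRP laminate: E = 91.36, α = 1.74, σ_y = 648.0 → σ = 32.9 MPa, n = 19.7
  silicon nitride: E = 305.9, α = 3.39, σ_y = 623.0 → σ = 215 MPa, n = 2.90
  beryllium: E = 300.3, α = 11.4, σ_y = 285.0 → σ = 707 MPa, n = 0.403
The minimum is beryllium at n = 0.403.

beryllium, n = 0.403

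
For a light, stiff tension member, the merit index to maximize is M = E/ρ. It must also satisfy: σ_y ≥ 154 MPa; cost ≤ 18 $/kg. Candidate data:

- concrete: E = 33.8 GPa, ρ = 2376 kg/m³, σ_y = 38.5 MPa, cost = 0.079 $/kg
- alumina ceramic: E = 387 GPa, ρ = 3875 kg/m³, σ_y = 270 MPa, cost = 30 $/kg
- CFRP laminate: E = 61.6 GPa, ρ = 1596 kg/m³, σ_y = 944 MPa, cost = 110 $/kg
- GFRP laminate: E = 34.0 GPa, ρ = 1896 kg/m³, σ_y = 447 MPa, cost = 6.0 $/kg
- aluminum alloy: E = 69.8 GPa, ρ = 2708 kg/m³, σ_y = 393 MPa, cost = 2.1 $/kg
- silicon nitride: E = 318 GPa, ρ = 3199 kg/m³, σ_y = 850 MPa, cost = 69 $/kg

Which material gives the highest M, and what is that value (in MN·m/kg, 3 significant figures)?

Screen on constraints: σ_y ≥ 154 MPa; cost ≤ 18 $/kg. Survivors: GFRP laminate, aluminum alloy.
Evaluate M for each candidate:
  aluminum alloy: M = 25.8 MN·m/kg
  GFRP laminate: M = 17.9 MN·m/kg
The maximum is for aluminum alloy.

aluminum alloy, M = 25.8 MN·m/kg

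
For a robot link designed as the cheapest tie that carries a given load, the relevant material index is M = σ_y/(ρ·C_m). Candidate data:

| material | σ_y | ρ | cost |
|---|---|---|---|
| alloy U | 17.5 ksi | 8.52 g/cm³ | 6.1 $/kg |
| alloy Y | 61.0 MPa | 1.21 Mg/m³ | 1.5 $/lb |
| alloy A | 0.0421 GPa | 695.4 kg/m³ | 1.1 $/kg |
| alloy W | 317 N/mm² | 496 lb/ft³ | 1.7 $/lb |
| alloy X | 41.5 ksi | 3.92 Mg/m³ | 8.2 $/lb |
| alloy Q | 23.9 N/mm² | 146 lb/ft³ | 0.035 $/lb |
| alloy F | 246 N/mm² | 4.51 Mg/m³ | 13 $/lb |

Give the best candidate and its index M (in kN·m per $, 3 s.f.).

alloy Q, M = 132 kN·m per $

After converting to SI:
  alloy U: σ_y = 120.7 MPa, ρ = 8520 kg/m³, cost = 6.100 $/kg
  alloy Y: σ_y = 61.00 MPa, ρ = 1210 kg/m³, cost = 3.307 $/kg
  alloy A: σ_y = 42.10 MPa, ρ = 695.4 kg/m³, cost = 1.100 $/kg
  alloy W: σ_y = 317.0 MPa, ρ = 7945 kg/m³, cost = 3.748 $/kg
  alloy X: σ_y = 286.1 MPa, ρ = 3920 kg/m³, cost = 18.08 $/kg
  alloy Q: σ_y = 23.90 MPa, ρ = 2339 kg/m³, cost = 0.07716 $/kg
  alloy F: σ_y = 246.0 MPa, ρ = 4510 kg/m³, cost = 28.66 $/kg
  alloy Q: M = 132 kN·m per $
  alloy A: M = 55.0 kN·m per $
  alloy Y: M = 15.2 kN·m per $
  alloy W: M = 10.6 kN·m per $
  alloy X: M = 4.04 kN·m per $
  alloy U: M = 2.32 kN·m per $
  alloy F: M = 1.90 kN·m per $
Alloy Q has the largest M.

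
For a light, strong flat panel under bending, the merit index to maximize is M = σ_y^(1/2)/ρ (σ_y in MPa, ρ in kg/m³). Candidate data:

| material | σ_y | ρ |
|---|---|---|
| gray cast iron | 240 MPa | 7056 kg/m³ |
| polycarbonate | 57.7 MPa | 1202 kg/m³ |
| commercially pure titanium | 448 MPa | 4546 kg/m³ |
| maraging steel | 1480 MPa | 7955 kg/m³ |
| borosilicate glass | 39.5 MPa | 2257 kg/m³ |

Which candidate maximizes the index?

Evaluate M for each candidate:
  polycarbonate: M = 6.32×10⁻³
  maraging steel: M = 4.84×10⁻³
  commercially pure titanium: M = 4.66×10⁻³
  borosilicate glass: M = 2.78×10⁻³
  gray cast iron: M = 2.20×10⁻³
Polycarbonate ranks first.

polycarbonate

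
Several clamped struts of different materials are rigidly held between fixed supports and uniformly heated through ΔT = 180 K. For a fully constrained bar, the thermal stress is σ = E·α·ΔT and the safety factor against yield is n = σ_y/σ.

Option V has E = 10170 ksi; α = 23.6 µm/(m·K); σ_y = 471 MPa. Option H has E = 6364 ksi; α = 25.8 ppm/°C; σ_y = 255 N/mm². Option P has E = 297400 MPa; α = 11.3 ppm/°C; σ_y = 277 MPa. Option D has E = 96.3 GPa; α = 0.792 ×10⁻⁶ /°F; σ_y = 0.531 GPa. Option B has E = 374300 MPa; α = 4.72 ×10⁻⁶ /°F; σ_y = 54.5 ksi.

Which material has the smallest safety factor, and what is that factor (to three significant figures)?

In consistent units (E in GPa, α in ×10⁻⁶/K, σ_y in MPa):
  option V: E = 70.12, α = 23.6, σ_y = 471.0 → σ = 298 MPa, n = 1.58
  option H: E = 43.88, α = 25.8, σ_y = 255.0 → σ = 204 MPa, n = 1.25
  option P: E = 297.4, α = 11.3, σ_y = 277.0 → σ = 605 MPa, n = 0.458
  option D: E = 96.30, α = 1.43, σ_y = 531.0 → σ = 24.7 MPa, n = 21.5
  option B: E = 374.3, α = 8.50, σ_y = 375.8 → σ = 572 MPa, n = 0.656
Smallest n: option P with n = 0.458.

option P, n = 0.458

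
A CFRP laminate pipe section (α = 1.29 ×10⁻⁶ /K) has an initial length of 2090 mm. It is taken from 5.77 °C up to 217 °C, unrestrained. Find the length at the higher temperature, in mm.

ΔT = 217 − 5.77 = 211.2 K.
ΔL = α·L₀·ΔT = 1.29×10⁻⁶ × 2090 mm × 211.2 K = 0.569 mm.
L = L₀ + ΔL = 2090 + 0.569 = 2090.6 mm.

2090.6 mm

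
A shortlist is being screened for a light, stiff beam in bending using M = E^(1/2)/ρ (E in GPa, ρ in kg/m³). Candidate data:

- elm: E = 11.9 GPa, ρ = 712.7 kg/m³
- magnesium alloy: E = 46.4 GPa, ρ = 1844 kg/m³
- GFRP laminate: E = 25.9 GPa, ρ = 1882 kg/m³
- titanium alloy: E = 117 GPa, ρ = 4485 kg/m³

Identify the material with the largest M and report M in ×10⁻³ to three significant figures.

Per-candidate index values:
  elm: M = 4.84×10⁻³
  magnesium alloy: M = 3.69×10⁻³
  GFRP laminate: M = 2.70×10⁻³
  titanium alloy: M = 2.41×10⁻³
Elm ranks first.

elm, M = 4.84×10⁻³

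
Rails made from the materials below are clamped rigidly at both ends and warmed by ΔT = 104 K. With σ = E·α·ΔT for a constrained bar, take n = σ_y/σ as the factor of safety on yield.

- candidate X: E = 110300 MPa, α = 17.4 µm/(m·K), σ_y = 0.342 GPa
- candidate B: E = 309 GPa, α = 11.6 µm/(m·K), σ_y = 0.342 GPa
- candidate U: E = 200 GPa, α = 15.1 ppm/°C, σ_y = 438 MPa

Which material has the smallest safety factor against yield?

Converting E to GPa, α to ×10⁻⁶/K, σ_y to MPa, then σ and n for each:
  candidate X: E = 110.3, α = 17.4, σ_y = 342.0 → σ = 200 MPa, n = 1.71
  candidate B: E = 309.0, α = 11.6, σ_y = 342.0 → σ = 373 MPa, n = 0.917
  candidate U: E = 200.0, α = 15.1, σ_y = 438.0 → σ = 314 MPa, n = 1.39
Smallest n: candidate B with n = 0.917.

candidate B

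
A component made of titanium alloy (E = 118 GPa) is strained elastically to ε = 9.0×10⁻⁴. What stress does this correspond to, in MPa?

σ = E·ε = 118000 MPa × 9.0×10⁻⁴ = 106 MPa.

106 MPa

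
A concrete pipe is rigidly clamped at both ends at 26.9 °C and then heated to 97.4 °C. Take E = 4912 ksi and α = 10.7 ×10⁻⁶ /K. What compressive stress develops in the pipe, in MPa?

25.5 MPa

E = 4912 ksi = 33.87 GPa.
ΔT = 70.50 K. Constrained thermal stress σ = E·α·ΔT = 33.87×10³ MPa × 10.7×10⁻⁶ × 70.50 = 25.5 MPa (compressive).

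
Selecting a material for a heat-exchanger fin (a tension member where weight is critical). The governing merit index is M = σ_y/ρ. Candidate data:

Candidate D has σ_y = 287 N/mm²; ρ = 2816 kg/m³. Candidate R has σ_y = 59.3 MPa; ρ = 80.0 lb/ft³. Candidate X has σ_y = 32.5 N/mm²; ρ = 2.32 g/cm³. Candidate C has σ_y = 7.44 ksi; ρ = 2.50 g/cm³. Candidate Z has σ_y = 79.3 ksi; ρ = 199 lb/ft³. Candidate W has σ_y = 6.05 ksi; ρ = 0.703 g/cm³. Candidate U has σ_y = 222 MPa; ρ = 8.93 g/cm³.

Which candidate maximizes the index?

candidate Z

Normalizing units and computing the index:
  candidate D: σ_y = 287.0 MPa, ρ = 2816 kg/m³
  candidate R: σ_y = 59.30 MPa, ρ = 1281 kg/m³
  candidate X: σ_y = 32.50 MPa, ρ = 2320 kg/m³
  candidate C: σ_y = 51.30 MPa, ρ = 2500 kg/m³
  candidate Z: σ_y = 546.8 MPa, ρ = 3188 kg/m³
  candidate W: σ_y = 41.71 MPa, ρ = 703.0 kg/m³
  candidate U: σ_y = 222.0 MPa, ρ = 8930 kg/m³
  candidate Z: M = 172 kN·m/kg
  candidate D: M = 102 kN·m/kg
  candidate W: M = 59.3 kN·m/kg
  candidate R: M = 46.3 kN·m/kg
  candidate U: M = 24.9 kN·m/kg
  candidate C: M = 20.5 kN·m/kg
  candidate X: M = 14.0 kN·m/kg
Candidate Z ranks first.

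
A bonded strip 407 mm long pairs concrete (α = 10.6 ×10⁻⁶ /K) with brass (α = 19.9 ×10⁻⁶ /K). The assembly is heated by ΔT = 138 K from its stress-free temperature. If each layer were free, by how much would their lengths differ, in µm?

522 µm

Δα = |10.6 − 19.9|×10⁻⁶/K = 9.30×10⁻⁶/K.
ΔL_mismatch = Δα·L·ΔT = 9.30×10⁻⁶ × 407.0 mm × 138.0 K = 522 µm.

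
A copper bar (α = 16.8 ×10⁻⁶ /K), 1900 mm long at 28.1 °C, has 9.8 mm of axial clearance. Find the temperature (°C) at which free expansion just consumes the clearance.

α·L₀·ΔT = 9.8 mm ⇒ ΔT = 9.8 / (16.8×10⁻⁶ × 1900.0) = 307.0 K.
T = 28.1 + 307.0 = 335.1 °C.

335 °C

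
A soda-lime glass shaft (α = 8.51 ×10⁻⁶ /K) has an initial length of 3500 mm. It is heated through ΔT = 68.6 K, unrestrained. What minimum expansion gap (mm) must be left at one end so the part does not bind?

2.04 mm

ΔL = α·L₀·ΔT = 8.51×10⁻⁶ × 3500 mm × 68.60 K = 2.04 mm.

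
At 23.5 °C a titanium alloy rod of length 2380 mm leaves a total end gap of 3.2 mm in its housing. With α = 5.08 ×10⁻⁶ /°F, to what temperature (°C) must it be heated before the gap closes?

α = 5.08×10⁻⁶/°F × 9/5 = 9.14×10⁻⁶/K.
α·L₀·ΔT = 3.2 mm ⇒ ΔT = 3.2 / (9.14×10⁻⁶ × 2380.0) = 147.0 K.
T = 23.5 + 147.0 = 170.5 °C.

171 °C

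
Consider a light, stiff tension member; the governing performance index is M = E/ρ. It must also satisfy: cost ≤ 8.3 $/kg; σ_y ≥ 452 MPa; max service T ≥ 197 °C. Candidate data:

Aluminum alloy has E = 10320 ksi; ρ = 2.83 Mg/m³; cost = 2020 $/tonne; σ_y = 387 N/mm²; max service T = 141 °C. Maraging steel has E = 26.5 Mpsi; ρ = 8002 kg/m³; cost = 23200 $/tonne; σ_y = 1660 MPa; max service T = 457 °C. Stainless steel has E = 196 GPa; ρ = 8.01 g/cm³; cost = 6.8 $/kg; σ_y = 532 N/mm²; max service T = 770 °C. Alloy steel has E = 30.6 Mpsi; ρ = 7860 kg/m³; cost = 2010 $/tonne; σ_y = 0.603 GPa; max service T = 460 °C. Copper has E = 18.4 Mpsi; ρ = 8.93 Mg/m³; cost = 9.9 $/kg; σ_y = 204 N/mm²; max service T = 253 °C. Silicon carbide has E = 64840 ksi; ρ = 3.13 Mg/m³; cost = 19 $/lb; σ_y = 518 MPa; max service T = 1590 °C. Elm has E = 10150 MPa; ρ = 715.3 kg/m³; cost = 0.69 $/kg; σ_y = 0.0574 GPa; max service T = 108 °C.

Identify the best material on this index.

Screen on constraints: cost ≤ 8.3 $/kg; σ_y ≥ 452 MPa; max service T ≥ 197 °C. Survivors: stainless steel, alloy steel.
In SI units:
  stainless steel: E = 196.0 GPa, ρ = 8010 kg/m³
  alloy steel: E = 211.0 GPa, ρ = 7860 kg/m³
  alloy steel: M = 26.8 MN·m/kg
  stainless steel: M = 24.5 MN·m/kg
Highest index: alloy steel.

alloy steel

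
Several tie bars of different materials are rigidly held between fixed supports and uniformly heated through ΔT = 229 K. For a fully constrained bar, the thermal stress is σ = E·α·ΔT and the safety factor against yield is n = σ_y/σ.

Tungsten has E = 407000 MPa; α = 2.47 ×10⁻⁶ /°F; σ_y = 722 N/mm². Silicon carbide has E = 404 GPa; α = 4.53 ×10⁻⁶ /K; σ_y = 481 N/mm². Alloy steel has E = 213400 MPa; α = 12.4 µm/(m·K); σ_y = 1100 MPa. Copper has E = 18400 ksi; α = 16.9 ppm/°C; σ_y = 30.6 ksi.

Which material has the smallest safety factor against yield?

copper

With everything in SI (GPa, ×10⁻⁶/K, MPa):
  tungsten: E = 407.0, α = 4.45, σ_y = 722.0 → σ = 414 MPa, n = 1.74
  silicon carbide: E = 404.0, α = 4.53, σ_y = 481.0 → σ = 419 MPa, n = 1.15
  alloy steel: E = 213.4, α = 12.4, σ_y = 1100 → σ = 606 MPa, n = 1.82
  copper: E = 126.9, α = 16.9, σ_y = 211.0 → σ = 491 MPa, n = 0.430
Copper has the lowest safety factor, n = 0.430.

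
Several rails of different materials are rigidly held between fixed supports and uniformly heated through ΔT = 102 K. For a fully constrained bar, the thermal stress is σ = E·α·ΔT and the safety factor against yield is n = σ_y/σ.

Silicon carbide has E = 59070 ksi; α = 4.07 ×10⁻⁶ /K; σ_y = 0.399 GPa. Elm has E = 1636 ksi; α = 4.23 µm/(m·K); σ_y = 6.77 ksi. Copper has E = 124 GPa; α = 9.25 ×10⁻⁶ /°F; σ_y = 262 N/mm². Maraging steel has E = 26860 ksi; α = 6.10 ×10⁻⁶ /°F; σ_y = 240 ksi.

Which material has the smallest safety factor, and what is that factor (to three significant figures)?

With everything in SI (GPa, ×10⁻⁶/K, MPa):
  silicon carbide: E = 407.3, α = 4.07, σ_y = 399.0 → σ = 169 MPa, n = 2.36
  elm: E = 11.28, α = 4.23, σ_y = 46.68 → σ = 4.87 MPa, n = 9.59
  copper: E = 124.0, α = 16.6, σ_y = 262.0 → σ = 211 MPa, n = 1.24
  maraging steel: E = 185.2, α = 11.0, σ_y = 1655 → σ = 207 MPa, n = 7.98
The minimum is copper at n = 1.24.

copper, n = 1.24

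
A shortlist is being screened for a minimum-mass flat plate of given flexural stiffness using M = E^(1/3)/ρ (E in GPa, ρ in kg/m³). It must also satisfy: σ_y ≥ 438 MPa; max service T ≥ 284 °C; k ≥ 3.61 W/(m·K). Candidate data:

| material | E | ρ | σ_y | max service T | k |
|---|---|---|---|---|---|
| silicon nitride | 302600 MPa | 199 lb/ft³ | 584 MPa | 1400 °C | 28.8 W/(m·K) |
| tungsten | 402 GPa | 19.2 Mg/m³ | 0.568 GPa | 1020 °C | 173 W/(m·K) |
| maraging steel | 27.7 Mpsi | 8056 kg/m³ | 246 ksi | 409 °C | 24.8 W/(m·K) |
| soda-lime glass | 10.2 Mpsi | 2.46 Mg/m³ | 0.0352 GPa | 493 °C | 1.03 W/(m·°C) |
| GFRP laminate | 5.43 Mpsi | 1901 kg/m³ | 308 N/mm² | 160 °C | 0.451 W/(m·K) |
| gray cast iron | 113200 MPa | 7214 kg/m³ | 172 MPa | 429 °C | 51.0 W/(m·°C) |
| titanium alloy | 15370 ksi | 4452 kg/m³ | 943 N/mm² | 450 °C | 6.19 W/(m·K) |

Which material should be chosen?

Screen on constraints: σ_y ≥ 438 MPa; max service T ≥ 284 °C; k ≥ 3.61 W/(m·K). Survivors: silicon nitride, tungsten, maraging steel, titanium alloy.
Convert each candidate to consistent units, then evaluate M:
  silicon nitride: E = 302.6 GPa, ρ = 3188 kg/m³
  tungsten: E = 402.0 GPa, ρ = 19200 kg/m³
  maraging steel: E = 191.0 GPa, ρ = 8056 kg/m³
  titanium alloy: E = 106.0 GPa, ρ = 4452 kg/m³
  silicon nitride: M = 2.11×10⁻³
  titanium alloy: M = 1.06×10⁻³
  maraging steel: M = 0.715×10⁻³
  tungsten: M = 0.384×10⁻³
The maximum is for silicon nitride.

silicon nitride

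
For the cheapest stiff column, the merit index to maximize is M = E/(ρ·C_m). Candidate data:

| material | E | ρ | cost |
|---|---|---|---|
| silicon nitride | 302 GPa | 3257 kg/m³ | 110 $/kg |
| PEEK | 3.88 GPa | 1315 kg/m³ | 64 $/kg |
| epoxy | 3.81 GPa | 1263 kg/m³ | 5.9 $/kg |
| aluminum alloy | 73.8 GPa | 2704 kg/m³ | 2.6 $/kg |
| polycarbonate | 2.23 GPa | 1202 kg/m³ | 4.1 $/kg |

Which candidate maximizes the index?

Per-candidate index values:
  aluminum alloy: M = 10.5 MN·m per $
  silicon nitride: M = 0.843 MN·m per $
  epoxy: M = 0.511 MN·m per $
  polycarbonate: M = 0.452 MN·m per $
  PEEK: M = 0.0461 MN·m per $
Aluminum alloy has the largest M.

aluminum alloy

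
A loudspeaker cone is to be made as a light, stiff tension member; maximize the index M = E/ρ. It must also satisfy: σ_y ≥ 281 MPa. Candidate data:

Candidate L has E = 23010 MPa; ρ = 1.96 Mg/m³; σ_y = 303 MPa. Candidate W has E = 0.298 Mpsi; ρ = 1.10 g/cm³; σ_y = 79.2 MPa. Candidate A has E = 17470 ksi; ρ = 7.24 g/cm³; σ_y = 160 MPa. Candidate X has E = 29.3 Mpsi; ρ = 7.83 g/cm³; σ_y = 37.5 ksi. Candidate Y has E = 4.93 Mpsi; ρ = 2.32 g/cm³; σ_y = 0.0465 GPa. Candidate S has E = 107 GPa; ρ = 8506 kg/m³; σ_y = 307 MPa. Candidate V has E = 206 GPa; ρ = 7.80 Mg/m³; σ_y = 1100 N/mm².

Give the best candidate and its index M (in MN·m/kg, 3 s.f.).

Screen on constraints: σ_y ≥ 281 MPa. Survivors: candidate L, candidate S, candidate V.
Putting every candidate on a common basis:
  candidate L: E = 23.01 GPa, ρ = 1960 kg/m³
  candidate S: E = 107.0 GPa, ρ = 8506 kg/m³
  candidate V: E = 206.0 GPa, ρ = 7800 kg/m³
  candidate V: M = 26.4 MN·m/kg
  candidate S: M = 12.6 MN·m/kg
  candidate L: M = 11.7 MN·m/kg
Candidate V ranks first.

candidate V, M = 26.4 MN·m/kg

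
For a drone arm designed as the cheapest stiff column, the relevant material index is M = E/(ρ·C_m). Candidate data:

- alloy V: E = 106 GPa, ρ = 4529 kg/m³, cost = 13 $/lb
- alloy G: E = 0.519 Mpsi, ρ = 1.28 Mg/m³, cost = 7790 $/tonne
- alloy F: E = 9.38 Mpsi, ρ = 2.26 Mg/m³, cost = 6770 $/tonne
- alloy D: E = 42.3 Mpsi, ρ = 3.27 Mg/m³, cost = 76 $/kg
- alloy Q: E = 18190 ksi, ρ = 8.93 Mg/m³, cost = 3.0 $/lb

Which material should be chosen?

alloy F

Putting every candidate on a common basis:
  alloy V: E = 106.0 GPa, ρ = 4529 kg/m³, cost = 28.66 $/kg
  alloy G: E = 3.578 GPa, ρ = 1280 kg/m³, cost = 7.790 $/kg
  alloy F: E = 64.67 GPa, ρ = 2260 kg/m³, cost = 6.770 $/kg
  alloy D: E = 291.6 GPa, ρ = 3270 kg/m³, cost = 76.00 $/kg
  alloy Q: E = 125.4 GPa, ρ = 8930 kg/m³, cost = 6.614 $/kg
  alloy F: M = 4.23 MN·m per $
  alloy Q: M = 2.12 MN·m per $
  alloy D: M = 1.17 MN·m per $
  alloy V: M = 0.817 MN·m per $
  alloy G: M = 0.359 MN·m per $
The maximum is for alloy F.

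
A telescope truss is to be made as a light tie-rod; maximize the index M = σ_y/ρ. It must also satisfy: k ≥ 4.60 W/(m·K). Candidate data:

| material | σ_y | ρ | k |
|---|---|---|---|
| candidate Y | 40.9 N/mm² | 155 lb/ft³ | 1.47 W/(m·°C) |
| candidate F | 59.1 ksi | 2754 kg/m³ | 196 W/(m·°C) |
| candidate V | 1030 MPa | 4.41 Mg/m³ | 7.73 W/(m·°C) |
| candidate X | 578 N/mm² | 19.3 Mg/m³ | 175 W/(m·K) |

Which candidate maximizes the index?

candidate V

Screen on constraints: k ≥ 4.60 W/(m·K). Survivors: candidate F, candidate V, candidate X.
Putting every candidate on a common basis:
  candidate F: σ_y = 407.5 MPa, ρ = 2754 kg/m³
  candidate V: σ_y = 1030 MPa, ρ = 4410 kg/m³
  candidate X: σ_y = 578.0 MPa, ρ = 19300 kg/m³
  candidate V: M = 234 kN·m/kg
  candidate F: M = 148 kN·m/kg
  candidate X: M = 29.9 kN·m/kg
Candidate V ranks first.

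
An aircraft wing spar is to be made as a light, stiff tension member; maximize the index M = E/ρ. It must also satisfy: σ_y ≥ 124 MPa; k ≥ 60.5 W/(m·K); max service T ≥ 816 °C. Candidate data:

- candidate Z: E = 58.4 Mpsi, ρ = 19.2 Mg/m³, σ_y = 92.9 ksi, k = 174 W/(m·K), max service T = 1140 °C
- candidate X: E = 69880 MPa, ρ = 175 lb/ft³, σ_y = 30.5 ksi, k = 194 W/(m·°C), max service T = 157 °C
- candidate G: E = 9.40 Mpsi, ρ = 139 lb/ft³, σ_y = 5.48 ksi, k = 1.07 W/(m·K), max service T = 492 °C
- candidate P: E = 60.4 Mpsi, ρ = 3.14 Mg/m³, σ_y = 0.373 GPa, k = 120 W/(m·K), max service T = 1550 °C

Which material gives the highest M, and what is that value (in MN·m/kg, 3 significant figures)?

candidate P, M = 133 MN·m/kg

Screen on constraints: σ_y ≥ 124 MPa; k ≥ 60.5 W/(m·K); max service T ≥ 816 °C. Survivors: candidate Z, candidate P.
Convert each candidate to consistent units, then evaluate M:
  candidate Z: E = 402.7 GPa, ρ = 19200 kg/m³
  candidate P: E = 416.4 GPa, ρ = 3140 kg/m³
  candidate P: M = 133 MN·m/kg
  candidate Z: M = 21.0 MN·m/kg
Highest index: candidate P.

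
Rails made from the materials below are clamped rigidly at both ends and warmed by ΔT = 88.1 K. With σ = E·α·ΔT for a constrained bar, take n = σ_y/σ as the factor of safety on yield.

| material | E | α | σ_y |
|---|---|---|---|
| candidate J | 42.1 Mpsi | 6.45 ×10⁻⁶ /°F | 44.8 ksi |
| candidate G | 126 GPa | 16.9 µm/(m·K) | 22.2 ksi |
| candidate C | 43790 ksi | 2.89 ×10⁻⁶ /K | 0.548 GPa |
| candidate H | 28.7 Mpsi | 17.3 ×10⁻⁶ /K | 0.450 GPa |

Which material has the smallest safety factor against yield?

With everything in SI (GPa, ×10⁻⁶/K, MPa):
  candidate J: E = 290.3, α = 11.6, σ_y = 308.9 → σ = 297 MPa, n = 1.04
  candidate G: E = 126.0, α = 16.9, σ_y = 153.1 → σ = 188 MPa, n = 0.816
  candidate C: E = 301.9, α = 2.89, σ_y = 548.0 → σ = 76.9 MPa, n = 7.13
  candidate H: E = 197.9, α = 17.3, σ_y = 450.0 → σ = 302 MPa, n = 1.49
The minimum is candidate G at n = 0.816.

candidate G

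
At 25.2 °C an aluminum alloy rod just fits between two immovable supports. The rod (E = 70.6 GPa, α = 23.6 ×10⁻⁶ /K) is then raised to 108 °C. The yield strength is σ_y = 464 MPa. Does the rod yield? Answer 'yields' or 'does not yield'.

does not yield

ΔT = 82.80 K. Constrained thermal stress σ = E·α·ΔT = 70.60×10³ MPa × 23.6×10⁻⁶ × 82.80 = 138 MPa (compressive).
Compare to σ_y = 464 MPa: σ < σ_y, so it does not yield.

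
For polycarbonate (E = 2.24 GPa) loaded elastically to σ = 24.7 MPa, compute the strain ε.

0.0110

ε = σ/E = 24.7 / 2240 = 0.0110.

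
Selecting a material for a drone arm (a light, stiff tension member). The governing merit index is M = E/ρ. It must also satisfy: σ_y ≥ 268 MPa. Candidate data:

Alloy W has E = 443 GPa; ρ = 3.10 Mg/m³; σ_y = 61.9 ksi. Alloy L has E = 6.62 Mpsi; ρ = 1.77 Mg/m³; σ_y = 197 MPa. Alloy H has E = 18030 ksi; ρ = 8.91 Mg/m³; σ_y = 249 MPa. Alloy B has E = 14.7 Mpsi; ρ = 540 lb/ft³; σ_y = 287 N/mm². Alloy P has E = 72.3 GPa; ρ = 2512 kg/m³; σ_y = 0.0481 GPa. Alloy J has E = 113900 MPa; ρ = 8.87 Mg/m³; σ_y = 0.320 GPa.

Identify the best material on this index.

alloy W

Screen on constraints: σ_y ≥ 268 MPa. Survivors: alloy W, alloy B, alloy J.
After converting to SI:
  alloy W: E = 443.0 GPa, ρ = 3100 kg/m³
  alloy B: E = 101.4 GPa, ρ = 8650 kg/m³
  alloy J: E = 113.9 GPa, ρ = 8870 kg/m³
  alloy W: M = 143 MN·m/kg
  alloy J: M = 12.8 MN·m/kg
  alloy B: M = 11.7 MN·m/kg
Alloy W ranks first.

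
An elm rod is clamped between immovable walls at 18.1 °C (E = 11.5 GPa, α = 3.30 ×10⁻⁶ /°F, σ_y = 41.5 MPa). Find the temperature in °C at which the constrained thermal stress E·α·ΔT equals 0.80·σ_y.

504 °C

α = 3.30×10⁻⁶/°F × 9/5 = 5.94×10⁻⁶/K.
E·α·ΔT = 33.20 MPa ⇒ ΔT = 33.20 / (11.50×10³ × 5.94×10⁻⁶) = 486.0 K.
T = 18.1 + 486.0 = 504.1 °C.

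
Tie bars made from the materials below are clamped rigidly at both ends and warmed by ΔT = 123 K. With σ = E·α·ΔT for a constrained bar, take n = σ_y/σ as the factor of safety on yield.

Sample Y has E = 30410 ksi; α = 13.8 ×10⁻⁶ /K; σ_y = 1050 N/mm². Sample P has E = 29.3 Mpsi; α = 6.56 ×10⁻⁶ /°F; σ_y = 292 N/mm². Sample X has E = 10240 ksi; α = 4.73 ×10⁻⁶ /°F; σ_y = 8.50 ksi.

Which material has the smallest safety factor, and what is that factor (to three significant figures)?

sample X, n = 0.793

In consistent units (E in GPa, α in ×10⁻⁶/K, σ_y in MPa):
  sample Y: E = 209.7, α = 13.8, σ_y = 1050 → σ = 356 MPa, n = 2.95
  sample P: E = 202.0, α = 11.8, σ_y = 292.0 → σ = 293 MPa, n = 0.995
  sample X: E = 70.60, α = 8.51, σ_y = 58.61 → σ = 73.9 MPa, n = 0.793
Sample X has the lowest safety factor, n = 0.793.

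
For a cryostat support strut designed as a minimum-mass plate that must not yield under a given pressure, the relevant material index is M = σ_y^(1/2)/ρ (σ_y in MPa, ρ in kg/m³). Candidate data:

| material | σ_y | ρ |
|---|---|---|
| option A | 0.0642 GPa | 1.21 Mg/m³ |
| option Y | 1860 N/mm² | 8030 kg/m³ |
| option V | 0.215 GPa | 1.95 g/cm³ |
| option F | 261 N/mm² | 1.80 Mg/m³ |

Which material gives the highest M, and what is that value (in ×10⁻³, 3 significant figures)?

option F, M = 8.98×10⁻³

Normalizing units and computing the index:
  option A: σ_y = 64.20 MPa, ρ = 1210 kg/m³
  option Y: σ_y = 1860 MPa, ρ = 8030 kg/m³
  option V: σ_y = 215.0 MPa, ρ = 1950 kg/m³
  option F: σ_y = 261.0 MPa, ρ = 1800 kg/m³
  option F: M = 8.98×10⁻³
  option V: M = 7.52×10⁻³
  option A: M = 6.62×10⁻³
  option Y: M = 5.37×10⁻³
The maximum is for option F.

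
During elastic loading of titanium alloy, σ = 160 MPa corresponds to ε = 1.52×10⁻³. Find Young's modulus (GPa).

E = σ/ε = 160 MPa / 1.52×10⁻³ = 105300 MPa = 105 GPa.

105 GPa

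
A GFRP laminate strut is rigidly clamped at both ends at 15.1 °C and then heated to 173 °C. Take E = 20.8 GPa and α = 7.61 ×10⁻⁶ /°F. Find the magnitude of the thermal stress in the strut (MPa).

45.0 MPa

α = 7.61×10⁻⁶/°F × 9/5 = 13.7×10⁻⁶/K.
ΔT = 157.9 K. Constrained thermal stress σ = E·α·ΔT = 20.80×10³ MPa × 13.7×10⁻⁶ × 157.9 = 45.0 MPa (compressive).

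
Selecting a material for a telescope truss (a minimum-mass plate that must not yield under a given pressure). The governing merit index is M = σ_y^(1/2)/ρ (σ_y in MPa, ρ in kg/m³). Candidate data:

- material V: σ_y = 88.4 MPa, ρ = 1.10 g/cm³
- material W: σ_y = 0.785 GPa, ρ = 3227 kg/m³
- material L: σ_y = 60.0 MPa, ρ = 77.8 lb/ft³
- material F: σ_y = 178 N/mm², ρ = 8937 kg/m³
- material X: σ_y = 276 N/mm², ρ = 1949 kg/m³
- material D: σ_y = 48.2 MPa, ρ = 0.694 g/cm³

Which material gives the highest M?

After converting to SI:
  material V: σ_y = 88.40 MPa, ρ = 1100 kg/m³
  material W: σ_y = 785.0 MPa, ρ = 3227 kg/m³
  material L: σ_y = 60.00 MPa, ρ = 1246 kg/m³
  material F: σ_y = 178.0 MPa, ρ = 8937 kg/m³
  material X: σ_y = 276.0 MPa, ρ = 1949 kg/m³
  material D: σ_y = 48.20 MPa, ρ = 694.0 kg/m³
  material D: M = 10.0×10⁻³
  material W: M = 8.68×10⁻³
  material V: M = 8.55×10⁻³
  material X: M = 8.52×10⁻³
  material L: M = 6.22×10⁻³
  material F: M = 1.49×10⁻³
The maximum is for material D.

material D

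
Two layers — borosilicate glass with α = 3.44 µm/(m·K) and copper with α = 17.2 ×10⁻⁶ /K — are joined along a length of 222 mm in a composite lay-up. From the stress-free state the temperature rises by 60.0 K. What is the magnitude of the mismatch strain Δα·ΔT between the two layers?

8.26×10⁻⁴

Δα = |3.44 − 17.2|×10⁻⁶/K = 13.8×10⁻⁶/K.
Mismatch strain = Δα·ΔT = 13.8×10⁻⁶ × 60.0 = 8.26×10⁻⁴.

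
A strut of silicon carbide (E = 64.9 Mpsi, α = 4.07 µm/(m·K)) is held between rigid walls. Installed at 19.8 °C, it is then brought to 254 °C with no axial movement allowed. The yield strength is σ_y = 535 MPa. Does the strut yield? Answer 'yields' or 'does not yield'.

E = 64.9 Mpsi = 447.5 GPa.
ΔT = 234.2 K. Constrained thermal stress σ = E·α·ΔT = 447.5×10³ MPa × 4.07×10⁻⁶ × 234.2 = 427 MPa (compressive).
Compare to σ_y = 535 MPa: σ < σ_y, so it does not yield.

does not yield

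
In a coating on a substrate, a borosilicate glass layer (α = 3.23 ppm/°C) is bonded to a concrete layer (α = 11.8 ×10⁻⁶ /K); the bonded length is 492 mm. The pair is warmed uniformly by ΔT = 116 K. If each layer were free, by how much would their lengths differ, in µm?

Δα = |3.23 − 11.8|×10⁻⁶/K = 8.57×10⁻⁶/K.
ΔL_mismatch = Δα·L·ΔT = 8.57×10⁻⁶ × 492.0 mm × 116.0 K = 489 µm.

489 µm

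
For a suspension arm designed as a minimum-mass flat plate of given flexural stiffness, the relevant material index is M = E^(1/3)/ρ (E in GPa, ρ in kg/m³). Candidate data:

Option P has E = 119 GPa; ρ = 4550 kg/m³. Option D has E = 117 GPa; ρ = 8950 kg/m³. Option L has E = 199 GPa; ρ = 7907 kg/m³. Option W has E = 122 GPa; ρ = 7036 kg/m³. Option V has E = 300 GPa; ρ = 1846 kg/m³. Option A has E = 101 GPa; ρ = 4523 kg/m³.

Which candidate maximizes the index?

option V

Evaluate M for each candidate:
  option V: M = 3.63×10⁻³
  option P: M = 1.08×10⁻³
  option A: M = 1.03×10⁻³
  option L: M = 0.738×10⁻³
  option W: M = 0.705×10⁻³
  option D: M = 0.546×10⁻³
Option V has the largest M.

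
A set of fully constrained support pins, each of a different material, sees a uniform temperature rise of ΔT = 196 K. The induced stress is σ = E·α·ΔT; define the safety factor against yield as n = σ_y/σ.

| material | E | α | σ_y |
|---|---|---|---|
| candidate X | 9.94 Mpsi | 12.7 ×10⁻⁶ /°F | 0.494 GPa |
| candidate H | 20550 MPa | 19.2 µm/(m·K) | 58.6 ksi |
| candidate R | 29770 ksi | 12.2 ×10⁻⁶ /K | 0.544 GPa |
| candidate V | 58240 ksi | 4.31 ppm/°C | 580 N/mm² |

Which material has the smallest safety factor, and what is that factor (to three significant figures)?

With everything in SI (GPa, ×10⁻⁶/K, MPa):
  candidate X: E = 68.53, α = 22.9, σ_y = 494.0 → σ = 307 MPa, n = 1.61
  candidate H: E = 20.55, α = 19.2, σ_y = 404.0 → σ = 77.3 MPa, n = 5.22
  candidate R: E = 205.3, α = 12.2, σ_y = 544.0 → σ = 491 MPa, n = 1.11
  candidate V: E = 401.6, α = 4.31, σ_y = 580.0 → σ = 339 MPa, n = 1.71
Smallest n: candidate R with n = 1.11.

candidate R, n = 1.11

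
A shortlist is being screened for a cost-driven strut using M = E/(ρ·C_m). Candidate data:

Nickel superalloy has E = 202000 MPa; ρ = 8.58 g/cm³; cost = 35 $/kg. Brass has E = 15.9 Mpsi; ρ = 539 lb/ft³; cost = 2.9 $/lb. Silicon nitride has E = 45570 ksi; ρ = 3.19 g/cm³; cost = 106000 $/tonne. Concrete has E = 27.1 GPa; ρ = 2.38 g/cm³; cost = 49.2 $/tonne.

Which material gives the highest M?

concrete

Putting every candidate on a common basis:
  nickel superalloy: E = 202.0 GPa, ρ = 8580 kg/m³, cost = 35.00 $/kg
  brass: E = 109.6 GPa, ρ = 8634 kg/m³, cost = 6.393 $/kg
  silicon nitride: E = 314.2 GPa, ρ = 3190 kg/m³, cost = 106.0 $/kg
  concrete: E = 27.10 GPa, ρ = 2380 kg/m³, cost = 0.04920 $/kg
  concrete: M = 231 MN·m per $
  brass: M = 1.99 MN·m per $
  silicon nitride: M = 0.929 MN·m per $
  nickel superalloy: M = 0.673 MN·m per $
The maximum is for concrete.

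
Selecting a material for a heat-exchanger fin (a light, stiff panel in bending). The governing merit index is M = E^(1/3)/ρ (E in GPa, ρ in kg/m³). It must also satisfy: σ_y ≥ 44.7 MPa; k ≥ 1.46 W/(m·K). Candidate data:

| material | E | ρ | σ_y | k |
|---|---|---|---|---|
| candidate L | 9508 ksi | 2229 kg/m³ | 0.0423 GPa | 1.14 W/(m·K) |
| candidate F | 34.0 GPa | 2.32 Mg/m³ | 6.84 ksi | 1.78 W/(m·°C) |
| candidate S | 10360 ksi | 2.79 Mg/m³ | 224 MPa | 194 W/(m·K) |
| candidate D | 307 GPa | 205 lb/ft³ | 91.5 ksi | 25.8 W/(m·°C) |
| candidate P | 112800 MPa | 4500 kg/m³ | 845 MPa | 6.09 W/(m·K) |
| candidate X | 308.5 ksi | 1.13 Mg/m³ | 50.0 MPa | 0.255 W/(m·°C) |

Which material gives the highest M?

candidate D

Screen on constraints: σ_y ≥ 44.7 MPa; k ≥ 1.46 W/(m·K). Survivors: candidate F, candidate S, candidate D, candidate P.
After converting to SI:
  candidate F: E = 34.00 GPa, ρ = 2320 kg/m³
  candidate S: E = 71.43 GPa, ρ = 2790 kg/m³
  candidate D: E = 307.0 GPa, ρ = 3284 kg/m³
  candidate P: E = 112.8 GPa, ρ = 4500 kg/m³
  candidate D: M = 2.05×10⁻³
  candidate S: M = 1.49×10⁻³
  candidate F: M = 1.40×10⁻³
  candidate P: M = 1.07×10⁻³
The maximum is for candidate D.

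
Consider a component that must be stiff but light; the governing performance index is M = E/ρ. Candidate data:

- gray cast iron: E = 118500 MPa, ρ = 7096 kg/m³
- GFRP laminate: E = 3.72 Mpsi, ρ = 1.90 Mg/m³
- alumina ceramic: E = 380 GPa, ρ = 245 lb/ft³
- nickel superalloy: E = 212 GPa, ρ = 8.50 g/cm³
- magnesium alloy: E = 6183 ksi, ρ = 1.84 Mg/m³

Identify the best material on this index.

In SI units:
  gray cast iron: E = 118.5 GPa, ρ = 7096 kg/m³
  GFRP laminate: E = 25.65 GPa, ρ = 1900 kg/m³
  alumina ceramic: E = 380.0 GPa, ρ = 3925 kg/m³
  nickel superalloy: E = 212.0 GPa, ρ = 8500 kg/m³
  magnesium alloy: E = 42.63 GPa, ρ = 1840 kg/m³
  alumina ceramic: M = 96.8 MN·m/kg
  nickel superalloy: M = 24.9 MN·m/kg
  magnesium alloy: M = 23.2 MN·m/kg
  gray cast iron: M = 16.7 MN·m/kg
  GFRP laminate: M = 13.5 MN·m/kg
Alumina ceramic ranks first.

alumina ceramic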